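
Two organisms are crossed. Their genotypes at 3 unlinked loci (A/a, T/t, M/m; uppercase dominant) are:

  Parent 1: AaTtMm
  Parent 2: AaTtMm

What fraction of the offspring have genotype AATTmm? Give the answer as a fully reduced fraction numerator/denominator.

P(AATTmm) = 1/64

AaTtMm gametes: ATM×1, ATm×1, AtM×1, Atm×1, aTM×1, aTm×1, atM×1, atm×1
AaTtMm gametes: ATM×1, ATm×1, AtM×1, Atm×1, aTM×1, aTm×1, atM×1, atm×1
AaTtMm×AaTtMm grid (8·8=64): AATTMM=1 AATTMm=2 AATTmm=1 AATtMM=2 AATtMm=4 AATtmm=2 AAttMM=1 AAttMm=2 AAttmm=1 AaTTMM=2 AaTTMm=4 AaTTmm=2 AaTtMM=4 AaTtMm=8 AaTtmm=4 AattMM=2 AattMm=4 Aattmm=2 aaTTMM=1 aaTTMm=2 aaTTmm=1 aaTtMM=2 aaTtMm=4 aaTtmm=2 aattMM=1 aattMm=2 aattmm=1
AATTmm hits 1/64; gcd=1; 1÷1/64÷1 = 1/64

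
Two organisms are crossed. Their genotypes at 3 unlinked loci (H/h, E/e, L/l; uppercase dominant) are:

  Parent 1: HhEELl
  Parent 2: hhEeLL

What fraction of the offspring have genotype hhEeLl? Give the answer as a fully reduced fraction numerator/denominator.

P(hhEeLl) = 1/8

HhEELl gametes: HEL×2, HEl×2, hEL×2, hEl×2
hhEeLL gametes: hEL×4, heL×4
HhEELl×hhEeLL grid (8·8=64): HhEELL=8 HhEELl=8 HhEeLL=8 HhEeLl=8 hhEELL=8 hhEELl=8 hhEeLL=8 hhEeLl=8
hhEeLl hits 8/64; gcd=8; 8÷8/64÷8 = 1/8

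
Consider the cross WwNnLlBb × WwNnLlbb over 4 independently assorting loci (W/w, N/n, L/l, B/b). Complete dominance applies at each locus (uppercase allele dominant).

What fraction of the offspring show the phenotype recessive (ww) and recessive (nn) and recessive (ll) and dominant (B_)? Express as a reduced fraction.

WwNnLlBb gametes: WNLB×1, WNLb×1, WNlB×1, WNlb×1, WnLB×1, WnLb×1, WnlB×1, Wnlb×1, wNLB×1, wNLb×1, wNlB×1, wNlb×1, wnLB×1, wnLb×1, wnlB×1, wnlb×1
WwNnLlbb gametes: WNLb×2, WNlb×2, WnLb×2, Wnlb×2, wNLb×2, wNlb×2, wnLb×2, wnlb×2
WwNnLlBb×WwNnLlbb grid (16·16=256): WWNNLLBb=2 WWNNLLbb=2 WWNNLlBb=4 WWNNLlbb=4 WWNNllBb=2 WWNNllbb=2 WWNnLLBb=4 WWNnLLbb=4 WWNnLlBb=8 WWNnLlbb=8 WWNnllBb=4 WWNnllbb=4 WWnnLLBb=2 WWnnLLbb=2 WWnnLlBb=4 WWnnLlbb=4 WWnnllBb=2 WWnnllbb=2 WwNNLLBb=4 WwNNLLbb=4 WwNNLlBb=8 WwNNLlbb=8 WwNNllBb=4 WwNNllbb=4 WwNnLLBb=8 WwNnLLbb=8 WwNnLlBb=16 WwNnLlbb=16 WwNnllBb=8 WwNnllbb=8 WwnnLLBb=4 WwnnLLbb=4 WwnnLlBb=8 WwnnLlbb=8 WwnnllBb=4 Wwnnllbb=4 wwNNLLBb=2 wwNNLLbb=2 wwNNLlBb=4 wwNNLlbb=4 wwNNllBb=2 wwNNllbb=2 wwNnLLBb=4 wwNnLLbb=4 wwNnLlBb=8 wwNnLlbb=8 wwNnllBb=4 wwNnllbb=4 wwnnLLBb=2 wwnnLLbb=2 wwnnLlBb=4 wwnnLlbb=4 wwnnllBb=2 wwnnllbb=2
ww nn ll B_ hits 2/256; gcd=2; 2÷2/256÷2 = 1/128

P(ww nn ll B_) = 1/128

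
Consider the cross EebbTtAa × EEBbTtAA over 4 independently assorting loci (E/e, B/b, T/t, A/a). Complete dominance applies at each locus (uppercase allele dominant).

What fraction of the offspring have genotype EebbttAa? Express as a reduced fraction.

EebbTtAa gametes: EbTA×2, EbTa×2, EbtA×2, Ebta×2, ebTA×2, ebTa×2, ebtA×2, ebta×2
EEBbTtAA gametes: EBTA×4, EBtA×4, EbTA×4, EbtA×4
EebbTtAa×EEBbTtAA grid (16·16=256): EEBbTTAA=8 EEBbTTAa=8 EEBbTtAA=16 EEBbTtAa=16 EEBbttAA=8 EEBbttAa=8 EEbbTTAA=8 EEbbTTAa=8 EEbbTtAA=16 EEbbTtAa=16 EEbbttAA=8 EEbbttAa=8 EeBbTTAA=8 EeBbTTAa=8 EeBbTtAA=16 EeBbTtAa=16 EeBbttAA=8 EeBbttAa=8 EebbTTAA=8 EebbTTAa=8 EebbTtAA=16 EebbTtAa=16 EebbttAA=8 EebbttAa=8
EebbttAa hits 8/256; gcd=8; 8÷8/256÷8 = 1/32

P(EebbttAa) = 1/32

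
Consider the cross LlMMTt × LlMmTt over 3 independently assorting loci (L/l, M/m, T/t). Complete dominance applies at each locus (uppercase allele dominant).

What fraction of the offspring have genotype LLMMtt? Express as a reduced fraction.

LlMMTt gametes: LMT×2, LMt×2, lMT×2, lMt×2
LlMmTt gametes: LMT×1, LMt×1, LmT×1, Lmt×1, lMT×1, lMt×1, lmT×1, lmt×1
LlMMTt×LlMmTt grid (8·8=64): LLMMTT=2 LLMMTt=4 LLMMtt=2 LLMmTT=2 LLMmTt=4 LLMmtt=2 LlMMTT=4 LlMMTt=8 LlMMtt=4 LlMmTT=4 LlMmTt=8 LlMmtt=4 llMMTT=2 llMMTt=4 llMMtt=2 llMmTT=2 llMmTt=4 llMmtt=2
LLMMtt hits 2/64; gcd=2; 2÷2/64÷2 = 1/32

P(LLMMtt) = 1/32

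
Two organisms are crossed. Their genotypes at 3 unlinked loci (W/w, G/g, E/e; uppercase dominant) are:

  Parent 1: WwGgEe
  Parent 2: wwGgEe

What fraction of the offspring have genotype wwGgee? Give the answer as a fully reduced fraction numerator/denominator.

WwGgEe gametes: WGE×1, WGe×1, WgE×1, Wge×1, wGE×1, wGe×1, wgE×1, wge×1
wwGgEe gametes: wGE×2, wGe×2, wgE×2, wge×2
WwGgEe×wwGgEe grid (8·8=64): WwGGEE=2 WwGGEe=4 WwGGee=2 WwGgEE=4 WwGgEe=8 WwGgee=4 WwggEE=2 WwggEe=4 Wwggee=2 wwGGEE=2 wwGGEe=4 wwGGee=2 wwGgEE=4 wwGgEe=8 wwGgee=4 wwggEE=2 wwggEe=4 wwggee=2
wwGgee hits 4/64; gcd=4; 4÷4/64÷4 = 1/16

P(wwGgee) = 1/16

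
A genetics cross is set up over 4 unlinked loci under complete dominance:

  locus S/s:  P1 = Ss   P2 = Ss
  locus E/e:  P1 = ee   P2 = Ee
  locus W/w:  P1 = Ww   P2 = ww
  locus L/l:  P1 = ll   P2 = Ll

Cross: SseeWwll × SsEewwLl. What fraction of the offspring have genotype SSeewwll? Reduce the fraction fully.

P(SSeewwll) = 1/32

SseeWwll gametes: SeWl×4, Sewl×4, seWl×4, sewl×4
SsEewwLl gametes: SEwL×2, SEwl×2, SewL×2, Sewl×2, sEwL×2, sEwl×2, sewL×2, sewl×2
SseeWwll×SsEewwLl grid (16·16=256): SSEeWwLl=8 SSEeWwll=8 SSEewwLl=8 SSEewwll=8 SSeeWwLl=8 SSeeWwll=8 SSeewwLl=8 SSeewwll=8 SsEeWwLl=16 SsEeWwll=16 SsEewwLl=16 SsEewwll=16 SseeWwLl=16 SseeWwll=16 SseewwLl=16 Sseewwll=16 ssEeWwLl=8 ssEeWwll=8 ssEewwLl=8 ssEewwll=8 sseeWwLl=8 sseeWwll=8 sseewwLl=8 sseewwll=8
SSeewwll hits 8/256; gcd=8; 8÷8/256÷8 = 1/32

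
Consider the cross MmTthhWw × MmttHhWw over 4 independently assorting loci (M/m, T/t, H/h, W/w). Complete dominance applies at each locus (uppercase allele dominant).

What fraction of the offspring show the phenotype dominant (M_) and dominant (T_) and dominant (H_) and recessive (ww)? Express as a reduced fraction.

MmTthhWw gametes: MThW×2, MThw×2, MthW×2, Mthw×2, mThW×2, mThw×2, mthW×2, mthw×2
MmttHhWw gametes: MtHW×2, MtHw×2, MthW×2, Mthw×2, mtHW×2, mtHw×2, mthW×2, mthw×2
MmTthhWw×MmttHhWw grid (16·16=256): MMTtHhWW=4 MMTtHhWw=8 MMTtHhww=4 MMTthhWW=4 MMTthhWw=8 MMTthhww=4 MMttHhWW=4 MMttHhWw=8 MMttHhww=4 MMtthhWW=4 MMtthhWw=8 MMtthhww=4 MmTtHhWW=8 MmTtHhWw=16 MmTtHhww=8 MmTthhWW=8 MmTthhWw=16 MmTthhww=8 MmttHhWW=8 MmttHhWw=16 MmttHhww=8 MmtthhWW=8 MmtthhWw=16 Mmtthhww=8 mmTtHhWW=4 mmTtHhWw=8 mmTtHhww=4 mmTthhWW=4 mmTthhWw=8 mmTthhww=4 mmttHhWW=4 mmttHhWw=8 mmttHhww=4 mmtthhWW=4 mmtthhWw=8 mmtthhww=4
M_ T_ H_ ww hits 12/256; gcd=4; 12÷4/256÷4 = 3/64

P(M_ T_ H_ ww) = 3/64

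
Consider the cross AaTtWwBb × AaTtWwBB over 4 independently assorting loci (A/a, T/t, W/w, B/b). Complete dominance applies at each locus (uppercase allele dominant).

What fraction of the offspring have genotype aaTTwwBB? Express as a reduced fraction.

P(aaTTwwBB) = 1/128

AaTtWwBb gametes: ATWB×1, ATWb×1, ATwB×1, ATwb×1, AtWB×1, AtWb×1, AtwB×1, Atwb×1, aTWB×1, aTWb×1, aTwB×1, aTwb×1, atWB×1, atWb×1, atwB×1, atwb×1
AaTtWwBB gametes: ATWB×2, ATwB×2, AtWB×2, AtwB×2, aTWB×2, aTwB×2, atWB×2, atwB×2
AaTtWwBb×AaTtWwBB grid (16·16=256): AATTWWBB=2 AATTWWBb=2 AATTWwBB=4 AATTWwBb=4 AATTwwBB=2 AATTwwBb=2 AATtWWBB=4 AATtWWBb=4 AATtWwBB=8 AATtWwBb=8 AATtwwBB=4 AATtwwBb=4 AAttWWBB=2 AAttWWBb=2 AAttWwBB=4 AAttWwBb=4 AAttwwBB=2 AAttwwBb=2 AaTTWWBB=4 AaTTWWBb=4 AaTTWwBB=8 AaTTWwBb=8 AaTTwwBB=4 AaTTwwBb=4 AaTtWWBB=8 AaTtWWBb=8 AaTtWwBB=16 AaTtWwBb=16 AaTtwwBB=8 AaTtwwBb=8 AattWWBB=4 AattWWBb=4 AattWwBB=8 AattWwBb=8 AattwwBB=4 AattwwBb=4 aaTTWWBB=2 aaTTWWBb=2 aaTTWwBB=4 aaTTWwBb=4 aaTTwwBB=2 aaTTwwBb=2 aaTtWWBB=4 aaTtWWBb=4 aaTtWwBB=8 aaTtWwBb=8 aaTtwwBB=4 aaTtwwBb=4 aattWWBB=2 aattWWBb=2 aattWwBB=4 aattWwBb=4 aattwwBB=2 aattwwBb=2
aaTTwwBB hits 2/256; gcd=2; 2÷2/256÷2 = 1/128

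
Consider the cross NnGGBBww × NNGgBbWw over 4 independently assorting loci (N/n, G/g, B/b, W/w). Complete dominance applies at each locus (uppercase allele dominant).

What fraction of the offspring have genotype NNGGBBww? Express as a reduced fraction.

NnGGBBww gametes: NGBw×8, nGBw×8
NNGgBbWw gametes: NGBW×2, NGBw×2, NGbW×2, NGbw×2, NgBW×2, NgBw×2, NgbW×2, Ngbw×2
NnGGBBww×NNGgBbWw grid (16·16=256): NNGGBBWw=16 NNGGBBww=16 NNGGBbWw=16 NNGGBbww=16 NNGgBBWw=16 NNGgBBww=16 NNGgBbWw=16 NNGgBbww=16 NnGGBBWw=16 NnGGBBww=16 NnGGBbWw=16 NnGGBbww=16 NnGgBBWw=16 NnGgBBww=16 NnGgBbWw=16 NnGgBbww=16
NNGGBBww hits 16/256; gcd=16; 16÷16/256÷16 = 1/16

P(NNGGBBww) = 1/16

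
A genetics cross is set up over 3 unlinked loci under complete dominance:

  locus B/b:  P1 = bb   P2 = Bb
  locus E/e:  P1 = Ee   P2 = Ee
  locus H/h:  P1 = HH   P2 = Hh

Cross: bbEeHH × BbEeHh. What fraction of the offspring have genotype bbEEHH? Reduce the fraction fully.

bbEeHH gametes: bEH×4, beH×4
BbEeHh gametes: BEH×1, BEh×1, BeH×1, Beh×1, bEH×1, bEh×1, beH×1, beh×1
bbEeHH×BbEeHh grid (8·8=64): BbEEHH=4 BbEEHh=4 BbEeHH=8 BbEeHh=8 BbeeHH=4 BbeeHh=4 bbEEHH=4 bbEEHh=4 bbEeHH=8 bbEeHh=8 bbeeHH=4 bbeeHh=4
bbEEHH hits 4/64; gcd=4; 4÷4/64÷4 = 1/16

P(bbEEHH) = 1/16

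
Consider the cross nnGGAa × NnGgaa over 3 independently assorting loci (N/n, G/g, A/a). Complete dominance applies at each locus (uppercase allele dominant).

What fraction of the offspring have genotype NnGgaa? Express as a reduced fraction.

nnGGAa gametes: nGA×4, nGa×4
NnGgaa gametes: NGa×2, Nga×2, nGa×2, nga×2
nnGGAa×NnGgaa grid (8·8=64): NnGGAa=8 NnGGaa=8 NnGgAa=8 NnGgaa=8 nnGGAa=8 nnGGaa=8 nnGgAa=8 nnGgaa=8
NnGgaa hits 8/64; gcd=8; 8÷8/64÷8 = 1/8

P(NnGgaa) = 1/8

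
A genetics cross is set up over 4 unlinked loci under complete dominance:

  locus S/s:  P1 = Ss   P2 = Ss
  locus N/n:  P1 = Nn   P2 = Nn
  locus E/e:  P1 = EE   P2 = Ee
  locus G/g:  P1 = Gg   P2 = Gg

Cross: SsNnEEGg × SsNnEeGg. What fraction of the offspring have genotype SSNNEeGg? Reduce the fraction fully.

P(SSNNEeGg) = 1/64

SsNnEEGg gametes: SNEG×2, SNEg×2, SnEG×2, SnEg×2, sNEG×2, sNEg×2, snEG×2, snEg×2
SsNnEeGg gametes: SNEG×1, SNEg×1, SNeG×1, SNeg×1, SnEG×1, SnEg×1, SneG×1, Sneg×1, sNEG×1, sNEg×1, sNeG×1, sNeg×1, snEG×1, snEg×1, sneG×1, sneg×1
SsNnEEGg×SsNnEeGg grid (16·16=256): SSNNEEGG=2 SSNNEEGg=4 SSNNEEgg=2 SSNNEeGG=2 SSNNEeGg=4 SSNNEegg=2 SSNnEEGG=4 SSNnEEGg=8 SSNnEEgg=4 SSNnEeGG=4 SSNnEeGg=8 SSNnEegg=4 SSnnEEGG=2 SSnnEEGg=4 SSnnEEgg=2 SSnnEeGG=2 SSnnEeGg=4 SSnnEegg=2 SsNNEEGG=4 SsNNEEGg=8 SsNNEEgg=4 SsNNEeGG=4 SsNNEeGg=8 SsNNEegg=4 SsNnEEGG=8 SsNnEEGg=16 SsNnEEgg=8 SsNnEeGG=8 SsNnEeGg=16 SsNnEegg=8 SsnnEEGG=4 SsnnEEGg=8 SsnnEEgg=4 SsnnEeGG=4 SsnnEeGg=8 SsnnEegg=4 ssNNEEGG=2 ssNNEEGg=4 ssNNEEgg=2 ssNNEeGG=2 ssNNEeGg=4 ssNNEegg=2 ssNnEEGG=4 ssNnEEGg=8 ssNnEEgg=4 ssNnEeGG=4 ssNnEeGg=8 ssNnEegg=4 ssnnEEGG=2 ssnnEEGg=4 ssnnEEgg=2 ssnnEeGG=2 ssnnEeGg=4 ssnnEegg=2
SSNNEeGg hits 4/256; gcd=4; 4÷4/256÷4 = 1/64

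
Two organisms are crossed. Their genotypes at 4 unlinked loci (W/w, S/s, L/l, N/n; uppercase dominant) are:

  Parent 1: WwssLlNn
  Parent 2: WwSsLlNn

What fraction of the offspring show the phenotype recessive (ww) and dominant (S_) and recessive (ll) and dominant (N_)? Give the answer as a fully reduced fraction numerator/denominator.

P(ww S_ ll N_) = 3/128

WwssLlNn gametes: WsLN×2, WsLn×2, WslN×2, Wsln×2, wsLN×2, wsLn×2, wslN×2, wsln×2
WwSsLlNn gametes: WSLN×1, WSLn×1, WSlN×1, WSln×1, WsLN×1, WsLn×1, WslN×1, Wsln×1, wSLN×1, wSLn×1, wSlN×1, wSln×1, wsLN×1, wsLn×1, wslN×1, wsln×1
WwssLlNn×WwSsLlNn grid (16·16=256): WWSsLLNN=2 WWSsLLNn=4 WWSsLLnn=2 WWSsLlNN=4 WWSsLlNn=8 WWSsLlnn=4 WWSsllNN=2 WWSsllNn=4 WWSsllnn=2 WWssLLNN=2 WWssLLNn=4 WWssLLnn=2 WWssLlNN=4 WWssLlNn=8 WWssLlnn=4 WWssllNN=2 WWssllNn=4 WWssllnn=2 WwSsLLNN=4 WwSsLLNn=8 WwSsLLnn=4 WwSsLlNN=8 WwSsLlNn=16 WwSsLlnn=8 WwSsllNN=4 WwSsllNn=8 WwSsllnn=4 WwssLLNN=4 WwssLLNn=8 WwssLLnn=4 WwssLlNN=8 WwssLlNn=16 WwssLlnn=8 WwssllNN=4 WwssllNn=8 Wwssllnn=4 wwSsLLNN=2 wwSsLLNn=4 wwSsLLnn=2 wwSsLlNN=4 wwSsLlNn=8 wwSsLlnn=4 wwSsllNN=2 wwSsllNn=4 wwSsllnn=2 wwssLLNN=2 wwssLLNn=4 wwssLLnn=2 wwssLlNN=4 wwssLlNn=8 wwssLlnn=4 wwssllNN=2 wwssllNn=4 wwssllnn=2
ww S_ ll N_ hits 6/256; gcd=2; 6÷2/256÷2 = 3/128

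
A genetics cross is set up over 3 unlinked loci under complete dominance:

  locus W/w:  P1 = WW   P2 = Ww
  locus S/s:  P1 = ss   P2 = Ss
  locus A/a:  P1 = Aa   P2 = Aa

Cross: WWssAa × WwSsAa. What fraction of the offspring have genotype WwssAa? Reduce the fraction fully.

P(WwssAa) = 1/8

WWssAa gametes: WsA×4, Wsa×4
WwSsAa gametes: WSA×1, WSa×1, WsA×1, Wsa×1, wSA×1, wSa×1, wsA×1, wsa×1
WWssAa×WwSsAa grid (8·8=64): WWSsAA=4 WWSsAa=8 WWSsaa=4 WWssAA=4 WWssAa=8 WWssaa=4 WwSsAA=4 WwSsAa=8 WwSsaa=4 WwssAA=4 WwssAa=8 Wwssaa=4
WwssAa hits 8/64; gcd=8; 8÷8/64÷8 = 1/8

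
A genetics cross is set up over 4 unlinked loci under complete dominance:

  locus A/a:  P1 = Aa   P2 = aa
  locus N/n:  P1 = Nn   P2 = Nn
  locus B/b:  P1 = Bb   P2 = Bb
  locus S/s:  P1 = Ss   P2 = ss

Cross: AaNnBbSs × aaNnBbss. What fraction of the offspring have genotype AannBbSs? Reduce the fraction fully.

AaNnBbSs gametes: ANBS×1, ANBs×1, ANbS×1, ANbs×1, AnBS×1, AnBs×1, AnbS×1, Anbs×1, aNBS×1, aNBs×1, aNbS×1, aNbs×1, anBS×1, anBs×1, anbS×1, anbs×1
aaNnBbss gametes: aNBs×4, aNbs×4, anBs×4, anbs×4
AaNnBbSs×aaNnBbss grid (16·16=256): AaNNBBSs=4 AaNNBBss=4 AaNNBbSs=8 AaNNBbss=8 AaNNbbSs=4 AaNNbbss=4 AaNnBBSs=8 AaNnBBss=8 AaNnBbSs=16 AaNnBbss=16 AaNnbbSs=8 AaNnbbss=8 AannBBSs=4 AannBBss=4 AannBbSs=8 AannBbss=8 AannbbSs=4 Aannbbss=4 aaNNBBSs=4 aaNNBBss=4 aaNNBbSs=8 aaNNBbss=8 aaNNbbSs=4 aaNNbbss=4 aaNnBBSs=8 aaNnBBss=8 aaNnBbSs=16 aaNnBbss=16 aaNnbbSs=8 aaNnbbss=8 aannBBSs=4 aannBBss=4 aannBbSs=8 aannBbss=8 aannbbSs=4 aannbbss=4
AannBbSs hits 8/256; gcd=8; 8÷8/256÷8 = 1/32

P(AannBbSs) = 1/32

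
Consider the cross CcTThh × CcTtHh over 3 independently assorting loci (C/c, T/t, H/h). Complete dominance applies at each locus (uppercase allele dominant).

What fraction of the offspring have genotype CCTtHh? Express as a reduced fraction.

P(CCTtHh) = 1/16

CcTThh gametes: CTh×4, cTh×4
CcTtHh gametes: CTH×1, CTh×1, CtH×1, Cth×1, cTH×1, cTh×1, ctH×1, cth×1
CcTThh×CcTtHh grid (8·8=64): CCTTHh=4 CCTThh=4 CCTtHh=4 CCTthh=4 CcTTHh=8 CcTThh=8 CcTtHh=8 CcTthh=8 ccTTHh=4 ccTThh=4 ccTtHh=4 ccTthh=4
CCTtHh hits 4/64; gcd=4; 4÷4/64÷4 = 1/16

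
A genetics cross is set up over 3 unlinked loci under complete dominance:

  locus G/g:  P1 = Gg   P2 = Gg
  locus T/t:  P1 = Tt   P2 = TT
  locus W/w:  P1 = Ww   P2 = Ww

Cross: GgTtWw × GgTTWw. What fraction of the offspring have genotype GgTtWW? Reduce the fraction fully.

GgTtWw gametes: GTW×1, GTw×1, GtW×1, Gtw×1, gTW×1, gTw×1, gtW×1, gtw×1
GgTTWw gametes: GTW×2, GTw×2, gTW×2, gTw×2
GgTtWw×GgTTWw grid (8·8=64): GGTTWW=2 GGTTWw=4 GGTTww=2 GGTtWW=2 GGTtWw=4 GGTtww=2 GgTTWW=4 GgTTWw=8 GgTTww=4 GgTtWW=4 GgTtWw=8 GgTtww=4 ggTTWW=2 ggTTWw=4 ggTTww=2 ggTtWW=2 ggTtWw=4 ggTtww=2
GgTtWW hits 4/64; gcd=4; 4÷4/64÷4 = 1/16

P(GgTtWW) = 1/16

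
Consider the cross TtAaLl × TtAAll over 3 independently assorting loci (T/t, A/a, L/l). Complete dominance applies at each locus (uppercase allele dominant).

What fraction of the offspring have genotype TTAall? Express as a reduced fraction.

TtAaLl gametes: TAL×1, TAl×1, TaL×1, Tal×1, tAL×1, tAl×1, taL×1, tal×1
TtAAll gametes: TAl×4, tAl×4
TtAaLl×TtAAll grid (8·8=64): TTAALl=4 TTAAll=4 TTAaLl=4 TTAall=4 TtAALl=8 TtAAll=8 TtAaLl=8 TtAall=8 ttAALl=4 ttAAll=4 ttAaLl=4 ttAall=4
TTAall hits 4/64; gcd=4; 4÷4/64÷4 = 1/16

P(TTAall) = 1/16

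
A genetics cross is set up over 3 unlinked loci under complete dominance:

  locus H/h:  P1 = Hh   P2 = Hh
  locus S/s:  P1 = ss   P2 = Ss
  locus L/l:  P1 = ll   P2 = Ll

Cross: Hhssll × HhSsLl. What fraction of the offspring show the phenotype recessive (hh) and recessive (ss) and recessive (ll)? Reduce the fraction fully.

P(hh ss ll) = 1/16

Hhssll gametes: Hsl×4, hsl×4
HhSsLl gametes: HSL×1, HSl×1, HsL×1, Hsl×1, hSL×1, hSl×1, hsL×1, hsl×1
Hhssll×HhSsLl grid (8·8=64): HHSsLl=4 HHSsll=4 HHssLl=4 HHssll=4 HhSsLl=8 HhSsll=8 HhssLl=8 Hhssll=8 hhSsLl=4 hhSsll=4 hhssLl=4 hhssll=4
hh ss ll hits 4/64; gcd=4; 4÷4/64÷4 = 1/16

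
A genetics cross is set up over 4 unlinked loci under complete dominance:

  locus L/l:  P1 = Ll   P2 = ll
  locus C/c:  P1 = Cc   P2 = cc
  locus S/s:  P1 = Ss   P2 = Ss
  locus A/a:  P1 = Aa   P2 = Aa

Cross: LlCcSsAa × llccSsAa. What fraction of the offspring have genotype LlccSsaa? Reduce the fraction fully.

LlCcSsAa gametes: LCSA×1, LCSa×1, LCsA×1, LCsa×1, LcSA×1, LcSa×1, LcsA×1, Lcsa×1, lCSA×1, lCSa×1, lCsA×1, lCsa×1, lcSA×1, lcSa×1, lcsA×1, lcsa×1
llccSsAa gametes: lcSA×4, lcSa×4, lcsA×4, lcsa×4
LlCcSsAa×llccSsAa grid (16·16=256): LlCcSSAA=4 LlCcSSAa=8 LlCcSSaa=4 LlCcSsAA=8 LlCcSsAa=16 LlCcSsaa=8 LlCcssAA=4 LlCcssAa=8 LlCcssaa=4 LlccSSAA=4 LlccSSAa=8 LlccSSaa=4 LlccSsAA=8 LlccSsAa=16 LlccSsaa=8 LlccssAA=4 LlccssAa=8 Llccssaa=4 llCcSSAA=4 llCcSSAa=8 llCcSSaa=4 llCcSsAA=8 llCcSsAa=16 llCcSsaa=8 llCcssAA=4 llCcssAa=8 llCcssaa=4 llccSSAA=4 llccSSAa=8 llccSSaa=4 llccSsAA=8 llccSsAa=16 llccSsaa=8 llccssAA=4 llccssAa=8 llccssaa=4
LlccSsaa hits 8/256; gcd=8; 8÷8/256÷8 = 1/32

P(LlccSsaa) = 1/32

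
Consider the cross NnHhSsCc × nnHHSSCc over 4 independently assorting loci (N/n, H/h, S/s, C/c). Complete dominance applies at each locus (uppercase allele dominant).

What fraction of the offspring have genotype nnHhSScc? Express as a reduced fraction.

P(nnHhSScc) = 1/32

NnHhSsCc gametes: NHSC×1, NHSc×1, NHsC×1, NHsc×1, NhSC×1, NhSc×1, NhsC×1, Nhsc×1, nHSC×1, nHSc×1, nHsC×1, nHsc×1, nhSC×1, nhSc×1, nhsC×1, nhsc×1
nnHHSSCc gametes: nHSC×8, nHSc×8
NnHhSsCc×nnHHSSCc grid (16·16=256): NnHHSSCC=8 NnHHSSCc=16 NnHHSScc=8 NnHHSsCC=8 NnHHSsCc=16 NnHHSscc=8 NnHhSSCC=8 NnHhSSCc=16 NnHhSScc=8 NnHhSsCC=8 NnHhSsCc=16 NnHhSscc=8 nnHHSSCC=8 nnHHSSCc=16 nnHHSScc=8 nnHHSsCC=8 nnHHSsCc=16 nnHHSscc=8 nnHhSSCC=8 nnHhSSCc=16 nnHhSScc=8 nnHhSsCC=8 nnHhSsCc=16 nnHhSscc=8
nnHhSScc hits 8/256; gcd=8; 8÷8/256÷8 = 1/32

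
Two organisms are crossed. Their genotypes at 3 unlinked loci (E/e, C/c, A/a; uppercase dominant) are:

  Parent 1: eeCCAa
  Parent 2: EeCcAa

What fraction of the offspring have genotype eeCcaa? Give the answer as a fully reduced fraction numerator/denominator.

eeCCAa gametes: eCA×4, eCa×4
EeCcAa gametes: ECA×1, ECa×1, EcA×1, Eca×1, eCA×1, eCa×1, ecA×1, eca×1
eeCCAa×EeCcAa grid (8·8=64): EeCCAA=4 EeCCAa=8 EeCCaa=4 EeCcAA=4 EeCcAa=8 EeCcaa=4 eeCCAA=4 eeCCAa=8 eeCCaa=4 eeCcAA=4 eeCcAa=8 eeCcaa=4
eeCcaa hits 4/64; gcd=4; 4÷4/64÷4 = 1/16

P(eeCcaa) = 1/16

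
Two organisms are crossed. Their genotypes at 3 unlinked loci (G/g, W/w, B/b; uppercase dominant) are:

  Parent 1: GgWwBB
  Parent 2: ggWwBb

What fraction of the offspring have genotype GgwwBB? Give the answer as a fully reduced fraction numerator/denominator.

P(GgwwBB) = 1/16

GgWwBB gametes: GWB×2, GwB×2, gWB×2, gwB×2
ggWwBb gametes: gWB×2, gWb×2, gwB×2, gwb×2
GgWwBB×ggWwBb grid (8·8=64): GgWWBB=4 GgWWBb=4 GgWwBB=8 GgWwBb=8 GgwwBB=4 GgwwBb=4 ggWWBB=4 ggWWBb=4 ggWwBB=8 ggWwBb=8 ggwwBB=4 ggwwBb=4
GgwwBB hits 4/64; gcd=4; 4÷4/64÷4 = 1/16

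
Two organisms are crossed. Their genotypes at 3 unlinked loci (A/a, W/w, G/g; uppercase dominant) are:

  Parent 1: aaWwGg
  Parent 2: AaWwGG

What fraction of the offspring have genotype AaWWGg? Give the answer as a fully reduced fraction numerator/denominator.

aaWwGg gametes: aWG×2, aWg×2, awG×2, awg×2
AaWwGG gametes: AWG×2, AwG×2, aWG×2, awG×2
aaWwGg×AaWwGG grid (8·8=64): AaWWGG=4 AaWWGg=4 AaWwGG=8 AaWwGg=8 AawwGG=4 AawwGg=4 aaWWGG=4 aaWWGg=4 aaWwGG=8 aaWwGg=8 aawwGG=4 aawwGg=4
AaWWGg hits 4/64; gcd=4; 4÷4/64÷4 = 1/16

P(AaWWGg) = 1/16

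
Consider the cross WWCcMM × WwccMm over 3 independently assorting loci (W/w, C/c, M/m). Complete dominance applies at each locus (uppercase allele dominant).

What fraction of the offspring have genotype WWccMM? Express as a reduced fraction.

WWCcMM gametes: WCM×4, WcM×4
WwccMm gametes: WcM×2, Wcm×2, wcM×2, wcm×2
WWCcMM×WwccMm grid (8·8=64): WWCcMM=8 WWCcMm=8 WWccMM=8 WWccMm=8 WwCcMM=8 WwCcMm=8 WwccMM=8 WwccMm=8
WWccMM hits 8/64; gcd=8; 8÷8/64÷8 = 1/8

P(WWccMM) = 1/8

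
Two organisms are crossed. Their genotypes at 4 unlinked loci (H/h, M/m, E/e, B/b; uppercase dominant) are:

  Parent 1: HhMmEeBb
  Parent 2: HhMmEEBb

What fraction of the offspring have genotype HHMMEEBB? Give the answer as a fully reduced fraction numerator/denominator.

HhMmEeBb gametes: HMEB×1, HMEb×1, HMeB×1, HMeb×1, HmEB×1, HmEb×1, HmeB×1, Hmeb×1, hMEB×1, hMEb×1, hMeB×1, hMeb×1, hmEB×1, hmEb×1, hmeB×1, hmeb×1
HhMmEEBb gametes: HMEB×2, HMEb×2, HmEB×2, HmEb×2, hMEB×2, hMEb×2, hmEB×2, hmEb×2
HhMmEeBb×HhMmEEBb grid (16·16=256): HHMMEEBB=2 HHMMEEBb=4 HHMMEEbb=2 HHMMEeBB=2 HHMMEeBb=4 HHMMEebb=2 HHMmEEBB=4 HHMmEEBb=8 HHMmEEbb=4 HHMmEeBB=4 HHMmEeBb=8 HHMmEebb=4 HHmmEEBB=2 HHmmEEBb=4 HHmmEEbb=2 HHmmEeBB=2 HHmmEeBb=4 HHmmEebb=2 HhMMEEBB=4 HhMMEEBb=8 HhMMEEbb=4 HhMMEeBB=4 HhMMEeBb=8 HhMMEebb=4 HhMmEEBB=8 HhMmEEBb=16 HhMmEEbb=8 HhMmEeBB=8 HhMmEeBb=16 HhMmEebb=8 HhmmEEBB=4 HhmmEEBb=8 HhmmEEbb=4 HhmmEeBB=4 HhmmEeBb=8 HhmmEebb=4 hhMMEEBB=2 hhMMEEBb=4 hhMMEEbb=2 hhMMEeBB=2 hhMMEeBb=4 hhMMEebb=2 hhMmEEBB=4 hhMmEEBb=8 hhMmEEbb=4 hhMmEeBB=4 hhMmEeBb=8 hhMmEebb=4 hhmmEEBB=2 hhmmEEBb=4 hhmmEEbb=2 hhmmEeBB=2 hhmmEeBb=4 hhmmEebb=2
HHMMEEBB hits 2/256; gcd=2; 2÷2/256÷2 = 1/128

P(HHMMEEBB) = 1/128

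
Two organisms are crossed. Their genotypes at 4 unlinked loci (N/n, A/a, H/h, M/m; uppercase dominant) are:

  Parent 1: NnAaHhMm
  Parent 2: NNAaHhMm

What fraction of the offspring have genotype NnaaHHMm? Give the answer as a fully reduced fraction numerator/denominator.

P(NnaaHHMm) = 1/64

NnAaHhMm gametes: NAHM×1, NAHm×1, NAhM×1, NAhm×1, NaHM×1, NaHm×1, NahM×1, Nahm×1, nAHM×1, nAHm×1, nAhM×1, nAhm×1, naHM×1, naHm×1, nahM×1, nahm×1
NNAaHhMm gametes: NAHM×2, NAHm×2, NAhM×2, NAhm×2, NaHM×2, NaHm×2, NahM×2, Nahm×2
NnAaHhMm×NNAaHhMm grid (16·16=256): NNAAHHMM=2 NNAAHHMm=4 NNAAHHmm=2 NNAAHhMM=4 NNAAHhMm=8 NNAAHhmm=4 NNAAhhMM=2 NNAAhhMm=4 NNAAhhmm=2 NNAaHHMM=4 NNAaHHMm=8 NNAaHHmm=4 NNAaHhMM=8 NNAaHhMm=16 NNAaHhmm=8 NNAahhMM=4 NNAahhMm=8 NNAahhmm=4 NNaaHHMM=2 NNaaHHMm=4 NNaaHHmm=2 NNaaHhMM=4 NNaaHhMm=8 NNaaHhmm=4 NNaahhMM=2 NNaahhMm=4 NNaahhmm=2 NnAAHHMM=2 NnAAHHMm=4 NnAAHHmm=2 NnAAHhMM=4 NnAAHhMm=8 NnAAHhmm=4 NnAAhhMM=2 NnAAhhMm=4 NnAAhhmm=2 NnAaHHMM=4 NnAaHHMm=8 NnAaHHmm=4 NnAaHhMM=8 NnAaHhMm=16 NnAaHhmm=8 NnAahhMM=4 NnAahhMm=8 NnAahhmm=4 NnaaHHMM=2 NnaaHHMm=4 NnaaHHmm=2 NnaaHhMM=4 NnaaHhMm=8 NnaaHhmm=4 NnaahhMM=2 NnaahhMm=4 Nnaahhmm=2
NnaaHHMm hits 4/256; gcd=4; 4÷4/256÷4 = 1/64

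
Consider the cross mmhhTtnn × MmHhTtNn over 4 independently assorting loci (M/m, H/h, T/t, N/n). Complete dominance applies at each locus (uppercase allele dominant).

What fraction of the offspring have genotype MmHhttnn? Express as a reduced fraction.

P(MmHhttnn) = 1/32

mmhhTtnn gametes: mhTn×8, mhtn×8
MmHhTtNn gametes: MHTN×1, MHTn×1, MHtN×1, MHtn×1, MhTN×1, MhTn×1, MhtN×1, Mhtn×1, mHTN×1, mHTn×1, mHtN×1, mHtn×1, mhTN×1, mhTn×1, mhtN×1, mhtn×1
mmhhTtnn×MmHhTtNn grid (16·16=256): MmHhTTNn=8 MmHhTTnn=8 MmHhTtNn=16 MmHhTtnn=16 MmHhttNn=8 MmHhttnn=8 MmhhTTNn=8 MmhhTTnn=8 MmhhTtNn=16 MmhhTtnn=16 MmhhttNn=8 Mmhhttnn=8 mmHhTTNn=8 mmHhTTnn=8 mmHhTtNn=16 mmHhTtnn=16 mmHhttNn=8 mmHhttnn=8 mmhhTTNn=8 mmhhTTnn=8 mmhhTtNn=16 mmhhTtnn=16 mmhhttNn=8 mmhhttnn=8
MmHhttnn hits 8/256; gcd=8; 8÷8/256÷8 = 1/32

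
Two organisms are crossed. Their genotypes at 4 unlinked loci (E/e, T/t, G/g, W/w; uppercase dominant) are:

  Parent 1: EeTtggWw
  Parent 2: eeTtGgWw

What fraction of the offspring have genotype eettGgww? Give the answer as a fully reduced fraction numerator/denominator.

P(eettGgww) = 1/64

EeTtggWw gametes: ETgW×2, ETgw×2, EtgW×2, Etgw×2, eTgW×2, eTgw×2, etgW×2, etgw×2
eeTtGgWw gametes: eTGW×2, eTGw×2, eTgW×2, eTgw×2, etGW×2, etGw×2, etgW×2, etgw×2
EeTtggWw×eeTtGgWw grid (16·16=256): EeTTGgWW=4 EeTTGgWw=8 EeTTGgww=4 EeTTggWW=4 EeTTggWw=8 EeTTggww=4 EeTtGgWW=8 EeTtGgWw=16 EeTtGgww=8 EeTtggWW=8 EeTtggWw=16 EeTtggww=8 EettGgWW=4 EettGgWw=8 EettGgww=4 EettggWW=4 EettggWw=8 Eettggww=4 eeTTGgWW=4 eeTTGgWw=8 eeTTGgww=4 eeTTggWW=4 eeTTggWw=8 eeTTggww=4 eeTtGgWW=8 eeTtGgWw=16 eeTtGgww=8 eeTtggWW=8 eeTtggWw=16 eeTtggww=8 eettGgWW=4 eettGgWw=8 eettGgww=4 eettggWW=4 eettggWw=8 eettggww=4
eettGgww hits 4/256; gcd=4; 4÷4/256÷4 = 1/64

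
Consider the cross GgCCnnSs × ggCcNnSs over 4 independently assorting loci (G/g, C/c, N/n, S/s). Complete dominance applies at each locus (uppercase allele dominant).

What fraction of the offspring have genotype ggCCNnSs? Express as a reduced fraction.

P(ggCCNnSs) = 1/16

GgCCnnSs gametes: GCnS×4, GCns×4, gCnS×4, gCns×4
ggCcNnSs gametes: gCNS×2, gCNs×2, gCnS×2, gCns×2, gcNS×2, gcNs×2, gcnS×2, gcns×2
GgCCnnSs×ggCcNnSs grid (16·16=256): GgCCNnSS=8 GgCCNnSs=16 GgCCNnss=8 GgCCnnSS=8 GgCCnnSs=16 GgCCnnss=8 GgCcNnSS=8 GgCcNnSs=16 GgCcNnss=8 GgCcnnSS=8 GgCcnnSs=16 GgCcnnss=8 ggCCNnSS=8 ggCCNnSs=16 ggCCNnss=8 ggCCnnSS=8 ggCCnnSs=16 ggCCnnss=8 ggCcNnSS=8 ggCcNnSs=16 ggCcNnss=8 ggCcnnSS=8 ggCcnnSs=16 ggCcnnss=8
ggCCNnSs hits 16/256; gcd=16; 16÷16/256÷16 = 1/16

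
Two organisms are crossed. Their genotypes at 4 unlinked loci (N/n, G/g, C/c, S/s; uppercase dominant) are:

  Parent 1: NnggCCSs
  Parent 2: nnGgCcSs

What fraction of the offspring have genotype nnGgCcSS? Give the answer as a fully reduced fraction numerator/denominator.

NnggCCSs gametes: NgCS×4, NgCs×4, ngCS×4, ngCs×4
nnGgCcSs gametes: nGCS×2, nGCs×2, nGcS×2, nGcs×2, ngCS×2, ngCs×2, ngcS×2, ngcs×2
NnggCCSs×nnGgCcSs grid (16·16=256): NnGgCCSS=8 NnGgCCSs=16 NnGgCCss=8 NnGgCcSS=8 NnGgCcSs=16 NnGgCcss=8 NnggCCSS=8 NnggCCSs=16 NnggCCss=8 NnggCcSS=8 NnggCcSs=16 NnggCcss=8 nnGgCCSS=8 nnGgCCSs=16 nnGgCCss=8 nnGgCcSS=8 nnGgCcSs=16 nnGgCcss=8 nnggCCSS=8 nnggCCSs=16 nnggCCss=8 nnggCcSS=8 nnggCcSs=16 nnggCcss=8
nnGgCcSS hits 8/256; gcd=8; 8÷8/256÷8 = 1/32

P(nnGgCcSS) = 1/32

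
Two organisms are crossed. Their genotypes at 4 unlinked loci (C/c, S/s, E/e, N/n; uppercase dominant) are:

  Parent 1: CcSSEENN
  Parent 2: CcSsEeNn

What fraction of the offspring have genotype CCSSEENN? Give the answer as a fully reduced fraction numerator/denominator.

CcSSEENN gametes: CSEN×8, cSEN×8
CcSsEeNn gametes: CSEN×1, CSEn×1, CSeN×1, CSen×1, CsEN×1, CsEn×1, CseN×1, Csen×1, cSEN×1, cSEn×1, cSeN×1, cSen×1, csEN×1, csEn×1, cseN×1, csen×1
CcSSEENN×CcSsEeNn grid (16·16=256): CCSSEENN=8 CCSSEENn=8 CCSSEeNN=8 CCSSEeNn=8 CCSsEENN=8 CCSsEENn=8 CCSsEeNN=8 CCSsEeNn=8 CcSSEENN=16 CcSSEENn=16 CcSSEeNN=16 CcSSEeNn=16 CcSsEENN=16 CcSsEENn=16 CcSsEeNN=16 CcSsEeNn=16 ccSSEENN=8 ccSSEENn=8 ccSSEeNN=8 ccSSEeNn=8 ccSsEENN=8 ccSsEENn=8 ccSsEeNN=8 ccSsEeNn=8
CCSSEENN hits 8/256; gcd=8; 8÷8/256÷8 = 1/32

P(CCSSEENN) = 1/32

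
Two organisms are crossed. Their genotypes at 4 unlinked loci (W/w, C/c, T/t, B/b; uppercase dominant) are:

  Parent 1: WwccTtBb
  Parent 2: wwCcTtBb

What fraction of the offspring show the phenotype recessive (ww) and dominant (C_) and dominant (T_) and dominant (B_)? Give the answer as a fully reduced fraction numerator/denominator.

WwccTtBb gametes: WcTB×2, WcTb×2, WctB×2, Wctb×2, wcTB×2, wcTb×2, wctB×2, wctb×2
wwCcTtBb gametes: wCTB×2, wCTb×2, wCtB×2, wCtb×2, wcTB×2, wcTb×2, wctB×2, wctb×2
WwccTtBb×wwCcTtBb grid (16·16=256): WwCcTTBB=4 WwCcTTBb=8 WwCcTTbb=4 WwCcTtBB=8 WwCcTtBb=16 WwCcTtbb=8 WwCcttBB=4 WwCcttBb=8 WwCcttbb=4 WwccTTBB=4 WwccTTBb=8 WwccTTbb=4 WwccTtBB=8 WwccTtBb=16 WwccTtbb=8 WwccttBB=4 WwccttBb=8 Wwccttbb=4 wwCcTTBB=4 wwCcTTBb=8 wwCcTTbb=4 wwCcTtBB=8 wwCcTtBb=16 wwCcTtbb=8 wwCcttBB=4 wwCcttBb=8 wwCcttbb=4 wwccTTBB=4 wwccTTBb=8 wwccTTbb=4 wwccTtBB=8 wwccTtBb=16 wwccTtbb=8 wwccttBB=4 wwccttBb=8 wwccttbb=4
ww C_ T_ B_ hits 36/256; gcd=4; 36÷4/256÷4 = 9/64

P(ww C_ T_ B_) = 9/64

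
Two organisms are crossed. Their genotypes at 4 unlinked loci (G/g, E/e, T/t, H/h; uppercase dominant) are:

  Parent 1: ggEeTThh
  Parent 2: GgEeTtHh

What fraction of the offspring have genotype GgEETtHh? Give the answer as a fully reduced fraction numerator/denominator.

P(GgEETtHh) = 1/32

ggEeTThh gametes: gETh×8, geTh×8
GgEeTtHh gametes: GETH×1, GETh×1, GEtH×1, GEth×1, GeTH×1, GeTh×1, GetH×1, Geth×1, gETH×1, gETh×1, gEtH×1, gEth×1, geTH×1, geTh×1, getH×1, geth×1
ggEeTThh×GgEeTtHh grid (16·16=256): GgEETTHh=8 GgEETThh=8 GgEETtHh=8 GgEETthh=8 GgEeTTHh=16 GgEeTThh=16 GgEeTtHh=16 GgEeTthh=16 GgeeTTHh=8 GgeeTThh=8 GgeeTtHh=8 GgeeTthh=8 ggEETTHh=8 ggEETThh=8 ggEETtHh=8 ggEETthh=8 ggEeTTHh=16 ggEeTThh=16 ggEeTtHh=16 ggEeTthh=16 ggeeTTHh=8 ggeeTThh=8 ggeeTtHh=8 ggeeTthh=8
GgEETtHh hits 8/256; gcd=8; 8÷8/256÷8 = 1/32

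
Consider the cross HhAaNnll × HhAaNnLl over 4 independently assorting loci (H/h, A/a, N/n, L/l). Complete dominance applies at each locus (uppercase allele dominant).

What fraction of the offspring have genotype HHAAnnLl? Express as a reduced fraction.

HhAaNnll gametes: HANl×2, HAnl×2, HaNl×2, Hanl×2, hANl×2, hAnl×2, haNl×2, hanl×2
HhAaNnLl gametes: HANL×1, HANl×1, HAnL×1, HAnl×1, HaNL×1, HaNl×1, HanL×1, Hanl×1, hANL×1, hANl×1, hAnL×1, hAnl×1, haNL×1, haNl×1, hanL×1, hanl×1
HhAaNnll×HhAaNnLl grid (16·16=256): HHAANNLl=2 HHAANNll=2 HHAANnLl=4 HHAANnll=4 HHAAnnLl=2 HHAAnnll=2 HHAaNNLl=4 HHAaNNll=4 HHAaNnLl=8 HHAaNnll=8 HHAannLl=4 HHAannll=4 HHaaNNLl=2 HHaaNNll=2 HHaaNnLl=4 HHaaNnll=4 HHaannLl=2 HHaannll=2 HhAANNLl=4 HhAANNll=4 HhAANnLl=8 HhAANnll=8 HhAAnnLl=4 HhAAnnll=4 HhAaNNLl=8 HhAaNNll=8 HhAaNnLl=16 HhAaNnll=16 HhAannLl=8 HhAannll=8 HhaaNNLl=4 HhaaNNll=4 HhaaNnLl=8 HhaaNnll=8 HhaannLl=4 Hhaannll=4 hhAANNLl=2 hhAANNll=2 hhAANnLl=4 hhAANnll=4 hhAAnnLl=2 hhAAnnll=2 hhAaNNLl=4 hhAaNNll=4 hhAaNnLl=8 hhAaNnll=8 hhAannLl=4 hhAannll=4 hhaaNNLl=2 hhaaNNll=2 hhaaNnLl=4 hhaaNnll=4 hhaannLl=2 hhaannll=2
HHAAnnLl hits 2/256; gcd=2; 2÷2/256÷2 = 1/128

P(HHAAnnLl) = 1/128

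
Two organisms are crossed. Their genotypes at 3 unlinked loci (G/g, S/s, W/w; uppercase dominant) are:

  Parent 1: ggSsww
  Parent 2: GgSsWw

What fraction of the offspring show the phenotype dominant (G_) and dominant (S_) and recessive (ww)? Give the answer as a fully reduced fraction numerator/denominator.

ggSsww gametes: gSw×4, gsw×4
GgSsWw gametes: GSW×1, GSw×1, GsW×1, Gsw×1, gSW×1, gSw×1, gsW×1, gsw×1
ggSsww×GgSsWw grid (8·8=64): GgSSWw=4 GgSSww=4 GgSsWw=8 GgSsww=8 GgssWw=4 Ggssww=4 ggSSWw=4 ggSSww=4 ggSsWw=8 ggSsww=8 ggssWw=4 ggssww=4
G_ S_ ww hits 12/64; gcd=4; 12÷4/64÷4 = 3/16

P(G_ S_ ww) = 3/16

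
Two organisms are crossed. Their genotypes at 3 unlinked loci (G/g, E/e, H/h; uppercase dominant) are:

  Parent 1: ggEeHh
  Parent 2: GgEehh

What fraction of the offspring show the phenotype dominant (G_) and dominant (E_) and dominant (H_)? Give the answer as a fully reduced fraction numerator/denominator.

P(G_ E_ H_) = 3/16

ggEeHh gametes: gEH×2, gEh×2, geH×2, geh×2
GgEehh gametes: GEh×2, Geh×2, gEh×2, geh×2
ggEeHh×GgEehh grid (8·8=64): GgEEHh=4 GgEEhh=4 GgEeHh=8 GgEehh=8 GgeeHh=4 Ggeehh=4 ggEEHh=4 ggEEhh=4 ggEeHh=8 ggEehh=8 ggeeHh=4 ggeehh=4
G_ E_ H_ hits 12/64; gcd=4; 12÷4/64÷4 = 3/16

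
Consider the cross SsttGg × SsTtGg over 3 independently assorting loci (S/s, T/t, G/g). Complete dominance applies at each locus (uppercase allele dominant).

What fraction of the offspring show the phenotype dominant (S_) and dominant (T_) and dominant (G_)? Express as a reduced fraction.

P(S_ T_ G_) = 9/32

SsttGg gametes: StG×2, Stg×2, stG×2, stg×2
SsTtGg gametes: STG×1, STg×1, StG×1, Stg×1, sTG×1, sTg×1, stG×1, stg×1
SsttGg×SsTtGg grid (8·8=64): SSTtGG=2 SSTtGg=4 SSTtgg=2 SSttGG=2 SSttGg=4 SSttgg=2 SsTtGG=4 SsTtGg=8 SsTtgg=4 SsttGG=4 SsttGg=8 Ssttgg=4 ssTtGG=2 ssTtGg=4 ssTtgg=2 ssttGG=2 ssttGg=4 ssttgg=2
S_ T_ G_ hits 18/64; gcd=2; 18÷2/64÷2 = 9/32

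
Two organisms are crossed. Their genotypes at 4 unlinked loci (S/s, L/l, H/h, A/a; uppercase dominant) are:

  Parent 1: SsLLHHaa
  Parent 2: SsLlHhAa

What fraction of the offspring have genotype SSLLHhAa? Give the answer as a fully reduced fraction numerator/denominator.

SsLLHHaa gametes: SLHa×8, sLHa×8
SsLlHhAa gametes: SLHA×1, SLHa×1, SLhA×1, SLha×1, SlHA×1, SlHa×1, SlhA×1, Slha×1, sLHA×1, sLHa×1, sLhA×1, sLha×1, slHA×1, slHa×1, slhA×1, slha×1
SsLLHHaa×SsLlHhAa grid (16·16=256): SSLLHHAa=8 SSLLHHaa=8 SSLLHhAa=8 SSLLHhaa=8 SSLlHHAa=8 SSLlHHaa=8 SSLlHhAa=8 SSLlHhaa=8 SsLLHHAa=16 SsLLHHaa=16 SsLLHhAa=16 SsLLHhaa=16 SsLlHHAa=16 SsLlHHaa=16 SsLlHhAa=16 SsLlHhaa=16 ssLLHHAa=8 ssLLHHaa=8 ssLLHhAa=8 ssLLHhaa=8 ssLlHHAa=8 ssLlHHaa=8 ssLlHhAa=8 ssLlHhaa=8
SSLLHhAa hits 8/256; gcd=8; 8÷8/256÷8 = 1/32

P(SSLLHhAa) = 1/32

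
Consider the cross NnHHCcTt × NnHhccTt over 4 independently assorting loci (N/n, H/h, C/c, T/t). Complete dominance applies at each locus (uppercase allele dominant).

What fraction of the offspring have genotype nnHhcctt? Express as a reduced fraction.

P(nnHhcctt) = 1/64

NnHHCcTt gametes: NHCT×2, NHCt×2, NHcT×2, NHct×2, nHCT×2, nHCt×2, nHcT×2, nHct×2
NnHhccTt gametes: NHcT×2, NHct×2, NhcT×2, Nhct×2, nHcT×2, nHct×2, nhcT×2, nhct×2
NnHHCcTt×NnHhccTt grid (16·16=256): NNHHCcTT=4 NNHHCcTt=8 NNHHCctt=4 NNHHccTT=4 NNHHccTt=8 NNHHcctt=4 NNHhCcTT=4 NNHhCcTt=8 NNHhCctt=4 NNHhccTT=4 NNHhccTt=8 NNHhcctt=4 NnHHCcTT=8 NnHHCcTt=16 NnHHCctt=8 NnHHccTT=8 NnHHccTt=16 NnHHcctt=8 NnHhCcTT=8 NnHhCcTt=16 NnHhCctt=8 NnHhccTT=8 NnHhccTt=16 NnHhcctt=8 nnHHCcTT=4 nnHHCcTt=8 nnHHCctt=4 nnHHccTT=4 nnHHccTt=8 nnHHcctt=4 nnHhCcTT=4 nnHhCcTt=8 nnHhCctt=4 nnHhccTT=4 nnHhccTt=8 nnHhcctt=4
nnHhcctt hits 4/256; gcd=4; 4÷4/256÷4 = 1/64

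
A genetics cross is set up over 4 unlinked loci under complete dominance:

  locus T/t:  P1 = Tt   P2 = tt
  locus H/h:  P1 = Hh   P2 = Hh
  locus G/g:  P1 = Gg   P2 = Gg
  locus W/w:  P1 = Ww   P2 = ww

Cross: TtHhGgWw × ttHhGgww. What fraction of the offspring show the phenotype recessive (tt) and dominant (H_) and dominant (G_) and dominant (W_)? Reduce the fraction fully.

P(tt H_ G_ W_) = 9/64

TtHhGgWw gametes: THGW×1, THGw×1, THgW×1, THgw×1, ThGW×1, ThGw×1, ThgW×1, Thgw×1, tHGW×1, tHGw×1, tHgW×1, tHgw×1, thGW×1, thGw×1, thgW×1, thgw×1
ttHhGgww gametes: tHGw×4, tHgw×4, thGw×4, thgw×4
TtHhGgWw×ttHhGgww grid (16·16=256): TtHHGGWw=4 TtHHGGww=4 TtHHGgWw=8 TtHHGgww=8 TtHHggWw=4 TtHHggww=4 TtHhGGWw=8 TtHhGGww=8 TtHhGgWw=16 TtHhGgww=16 TtHhggWw=8 TtHhggww=8 TthhGGWw=4 TthhGGww=4 TthhGgWw=8 TthhGgww=8 TthhggWw=4 Tthhggww=4 ttHHGGWw=4 ttHHGGww=4 ttHHGgWw=8 ttHHGgww=8 ttHHggWw=4 ttHHggww=4 ttHhGGWw=8 ttHhGGww=8 ttHhGgWw=16 ttHhGgww=16 ttHhggWw=8 ttHhggww=8 tthhGGWw=4 tthhGGww=4 tthhGgWw=8 tthhGgww=8 tthhggWw=4 tthhggww=4
tt H_ G_ W_ hits 36/256; gcd=4; 36÷4/256÷4 = 9/64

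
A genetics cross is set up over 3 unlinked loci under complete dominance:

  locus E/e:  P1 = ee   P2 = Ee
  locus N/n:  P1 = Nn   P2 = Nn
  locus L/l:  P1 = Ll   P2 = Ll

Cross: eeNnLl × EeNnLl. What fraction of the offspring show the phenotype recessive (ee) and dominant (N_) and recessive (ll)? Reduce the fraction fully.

P(ee N_ ll) = 3/32

eeNnLl gametes: eNL×2, eNl×2, enL×2, enl×2
EeNnLl gametes: ENL×1, ENl×1, EnL×1, Enl×1, eNL×1, eNl×1, enL×1, enl×1
eeNnLl×EeNnLl grid (8·8=64): EeNNLL=2 EeNNLl=4 EeNNll=2 EeNnLL=4 EeNnLl=8 EeNnll=4 EennLL=2 EennLl=4 Eennll=2 eeNNLL=2 eeNNLl=4 eeNNll=2 eeNnLL=4 eeNnLl=8 eeNnll=4 eennLL=2 eennLl=4 eennll=2
ee N_ ll hits 6/64; gcd=2; 6÷2/64÷2 = 3/32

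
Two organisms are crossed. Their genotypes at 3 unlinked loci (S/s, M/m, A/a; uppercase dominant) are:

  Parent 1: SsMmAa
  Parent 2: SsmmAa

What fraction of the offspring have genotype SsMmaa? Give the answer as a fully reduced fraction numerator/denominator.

P(SsMmaa) = 1/16

SsMmAa gametes: SMA×1, SMa×1, SmA×1, Sma×1, sMA×1, sMa×1, smA×1, sma×1
SsmmAa gametes: SmA×2, Sma×2, smA×2, sma×2
SsMmAa×SsmmAa grid (8·8=64): SSMmAA=2 SSMmAa=4 SSMmaa=2 SSmmAA=2 SSmmAa=4 SSmmaa=2 SsMmAA=4 SsMmAa=8 SsMmaa=4 SsmmAA=4 SsmmAa=8 Ssmmaa=4 ssMmAA=2 ssMmAa=4 ssMmaa=2 ssmmAA=2 ssmmAa=4 ssmmaa=2
SsMmaa hits 4/64; gcd=4; 4÷4/64÷4 = 1/16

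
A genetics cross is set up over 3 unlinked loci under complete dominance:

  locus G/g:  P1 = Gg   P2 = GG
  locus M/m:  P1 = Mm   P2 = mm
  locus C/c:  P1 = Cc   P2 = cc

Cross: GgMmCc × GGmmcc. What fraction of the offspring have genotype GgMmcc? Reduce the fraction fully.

P(GgMmcc) = 1/8

GgMmCc gametes: GMC×1, GMc×1, GmC×1, Gmc×1, gMC×1, gMc×1, gmC×1, gmc×1
GGmmcc gametes: Gmc×8
GgMmCc×GGmmcc grid (8·8=64): GGMmCc=8 GGMmcc=8 GGmmCc=8 GGmmcc=8 GgMmCc=8 GgMmcc=8 GgmmCc=8 Ggmmcc=8
GgMmcc hits 8/64; gcd=8; 8÷8/64÷8 = 1/8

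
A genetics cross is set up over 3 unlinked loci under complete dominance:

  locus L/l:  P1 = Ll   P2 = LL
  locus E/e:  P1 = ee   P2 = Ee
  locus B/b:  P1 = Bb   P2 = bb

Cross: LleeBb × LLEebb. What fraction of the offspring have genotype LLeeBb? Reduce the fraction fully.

P(LLeeBb) = 1/8

LleeBb gametes: LeB×2, Leb×2, leB×2, leb×2
LLEebb gametes: LEb×4, Leb×4
LleeBb×LLEebb grid (8·8=64): LLEeBb=8 LLEebb=8 LLeeBb=8 LLeebb=8 LlEeBb=8 LlEebb=8 LleeBb=8 Lleebb=8
LLeeBb hits 8/64; gcd=8; 8÷8/64÷8 = 1/8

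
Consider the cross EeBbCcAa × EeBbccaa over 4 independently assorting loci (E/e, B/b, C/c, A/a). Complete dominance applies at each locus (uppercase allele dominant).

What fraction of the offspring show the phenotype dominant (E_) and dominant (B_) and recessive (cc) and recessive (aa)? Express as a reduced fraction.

EeBbCcAa gametes: EBCA×1, EBCa×1, EBcA×1, EBca×1, EbCA×1, EbCa×1, EbcA×1, Ebca×1, eBCA×1, eBCa×1, eBcA×1, eBca×1, ebCA×1, ebCa×1, ebcA×1, ebca×1
EeBbccaa gametes: EBca×4, Ebca×4, eBca×4, ebca×4
EeBbCcAa×EeBbccaa grid (16·16=256): EEBBCcAa=4 EEBBCcaa=4 EEBBccAa=4 EEBBccaa=4 EEBbCcAa=8 EEBbCcaa=8 EEBbccAa=8 EEBbccaa=8 EEbbCcAa=4 EEbbCcaa=4 EEbbccAa=4 EEbbccaa=4 EeBBCcAa=8 EeBBCcaa=8 EeBBccAa=8 EeBBccaa=8 EeBbCcAa=16 EeBbCcaa=16 EeBbccAa=16 EeBbccaa=16 EebbCcAa=8 EebbCcaa=8 EebbccAa=8 Eebbccaa=8 eeBBCcAa=4 eeBBCcaa=4 eeBBccAa=4 eeBBccaa=4 eeBbCcAa=8 eeBbCcaa=8 eeBbccAa=8 eeBbccaa=8 eebbCcAa=4 eebbCcaa=4 eebbccAa=4 eebbccaa=4
E_ B_ cc aa hits 36/256; gcd=4; 36÷4/256÷4 = 9/64

P(E_ B_ cc aa) = 9/64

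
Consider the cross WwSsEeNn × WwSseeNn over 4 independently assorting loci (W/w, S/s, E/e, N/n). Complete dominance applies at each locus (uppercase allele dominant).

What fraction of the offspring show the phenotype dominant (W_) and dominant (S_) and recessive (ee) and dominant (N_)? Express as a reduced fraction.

WwSsEeNn gametes: WSEN×1, WSEn×1, WSeN×1, WSen×1, WsEN×1, WsEn×1, WseN×1, Wsen×1, wSEN×1, wSEn×1, wSeN×1, wSen×1, wsEN×1, wsEn×1, wseN×1, wsen×1
WwSseeNn gametes: WSeN×2, WSen×2, WseN×2, Wsen×2, wSeN×2, wSen×2, wseN×2, wsen×2
WwSsEeNn×WwSseeNn grid (16·16=256): WWSSEeNN=2 WWSSEeNn=4 WWSSEenn=2 WWSSeeNN=2 WWSSeeNn=4 WWSSeenn=2 WWSsEeNN=4 WWSsEeNn=8 WWSsEenn=4 WWSseeNN=4 WWSseeNn=8 WWSseenn=4 WWssEeNN=2 WWssEeNn=4 WWssEenn=2 WWsseeNN=2 WWsseeNn=4 WWsseenn=2 WwSSEeNN=4 WwSSEeNn=8 WwSSEenn=4 WwSSeeNN=4 WwSSeeNn=8 WwSSeenn=4 WwSsEeNN=8 WwSsEeNn=16 WwSsEenn=8 WwSseeNN=8 WwSseeNn=16 WwSseenn=8 WwssEeNN=4 WwssEeNn=8 WwssEenn=4 WwsseeNN=4 WwsseeNn=8 Wwsseenn=4 wwSSEeNN=2 wwSSEeNn=4 wwSSEenn=2 wwSSeeNN=2 wwSSeeNn=4 wwSSeenn=2 wwSsEeNN=4 wwSsEeNn=8 wwSsEenn=4 wwSseeNN=4 wwSseeNn=8 wwSseenn=4 wwssEeNN=2 wwssEeNn=4 wwssEenn=2 wwsseeNN=2 wwsseeNn=4 wwsseenn=2
W_ S_ ee N_ hits 54/256; gcd=2; 54÷2/256÷2 = 27/128

P(W_ S_ ee N_) = 27/128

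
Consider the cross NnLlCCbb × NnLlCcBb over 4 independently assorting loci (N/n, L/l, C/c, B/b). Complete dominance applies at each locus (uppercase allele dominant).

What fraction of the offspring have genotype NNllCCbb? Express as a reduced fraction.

P(NNllCCbb) = 1/64

NnLlCCbb gametes: NLCb×4, NlCb×4, nLCb×4, nlCb×4
NnLlCcBb gametes: NLCB×1, NLCb×1, NLcB×1, NLcb×1, NlCB×1, NlCb×1, NlcB×1, Nlcb×1, nLCB×1, nLCb×1, nLcB×1, nLcb×1, nlCB×1, nlCb×1, nlcB×1, nlcb×1
NnLlCCbb×NnLlCcBb grid (16·16=256): NNLLCCBb=4 NNLLCCbb=4 NNLLCcBb=4 NNLLCcbb=4 NNLlCCBb=8 NNLlCCbb=8 NNLlCcBb=8 NNLlCcbb=8 NNllCCBb=4 NNllCCbb=4 NNllCcBb=4 NNllCcbb=4 NnLLCCBb=8 NnLLCCbb=8 NnLLCcBb=8 NnLLCcbb=8 NnLlCCBb=16 NnLlCCbb=16 NnLlCcBb=16 NnLlCcbb=16 NnllCCBb=8 NnllCCbb=8 NnllCcBb=8 NnllCcbb=8 nnLLCCBb=4 nnLLCCbb=4 nnLLCcBb=4 nnLLCcbb=4 nnLlCCBb=8 nnLlCCbb=8 nnLlCcBb=8 nnLlCcbb=8 nnllCCBb=4 nnllCCbb=4 nnllCcBb=4 nnllCcbb=4
NNllCCbb hits 4/256; gcd=4; 4÷4/256÷4 = 1/64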